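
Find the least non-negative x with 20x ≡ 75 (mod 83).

66

The inverse of 20 mod 83 is 54 (since 20·54 = 1080 ≡ 1).
So x ≡ 54·75 = 4050 ≡ 66 (mod 83).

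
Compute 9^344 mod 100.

By repeated squaring mod 100: 9^1≡9, 9^2≡81, 9^4≡61, 9^8≡21, 9^16≡41, 9^32≡81, 9^64≡61, 9^128≡21, 9^256≡41.
Since 344 = 8 + 16 + 64 + 256 in binary, 9^344 ≡ 21·41·61·41 ≡ 61 (mod 100).

61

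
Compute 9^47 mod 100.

69

Successive squares of 9 mod 100: 9^1≡9, 9^2≡81, 9^4≡61, 9^8≡21, 9^16≡41, 9^32≡81.
Since 47 = 1 + 2 + 4 + 8 + 32 in binary, 9^47 ≡ 9·81·61·21·81 ≡ 69 (mod 100).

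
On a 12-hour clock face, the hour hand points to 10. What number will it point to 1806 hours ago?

4

Dividing 1806 by 12 gives quotient 150 and remainder 6.
10 − 6 → 4 on a 12-hour dial.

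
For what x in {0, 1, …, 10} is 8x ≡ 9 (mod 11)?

8

8⁻¹ ≡ 7 (mod 11) because 8·7 = 56 = 5·11 + 1.
So x ≡ 7·9 = 63 ≡ 8 (mod 11).
Check: 8·8 = 64 = 5·11 + 9.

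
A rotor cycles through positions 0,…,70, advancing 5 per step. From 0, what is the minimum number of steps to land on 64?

The inverse of 5 mod 71 is 57 (since 5·57 = 285 ≡ 1).
Multiplying both sides by 57: x ≡ 57·64 = 3648 ≡ 27 (mod 71).
Check: 5·27 = 135 = 1·71 + 64.

27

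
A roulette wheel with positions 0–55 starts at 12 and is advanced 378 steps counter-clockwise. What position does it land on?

Dividing 378 by 56 gives quotient 6 and remainder 42.
(12 − 42) mod 56 = 26.

26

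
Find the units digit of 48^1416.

6

The units digit of 48^n cycles with period 4: 8, 4, 2, 6, …
1416 leaves remainder 0 on division by 4, so 48^1416 ends in 6.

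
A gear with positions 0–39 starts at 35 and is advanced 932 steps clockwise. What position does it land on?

932 − 23·40 = 12, so 932 ≡ 12 (mod 40).
(35 + 12) mod 40 = 7.

7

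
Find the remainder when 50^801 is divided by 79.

38

Square-and-reduce mod 79: 50^1≡50, 50^2≡51, 50^4≡73, 50^8≡36, 50^16≡32, 50^32≡76, 50^64≡9, 50^128≡2, 50^256≡4, 50^512≡16.
801 = 1 + 32 + 256 + 512, so 50^801 ≡ 50·76·4·16 ≡ 38 (mod 79).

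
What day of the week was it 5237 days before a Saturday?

Friday

5237 = 748·7 + 1, so 5237 mod 7 = 1.
Saturday − 1 day → Friday.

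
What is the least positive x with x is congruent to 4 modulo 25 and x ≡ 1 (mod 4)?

29

x ≡ 1 (mod 4) gives x ∈ {1, 5, 9, 13, 17, 21, 25, 29}.
The first of these with x mod 25 = 4 is 29.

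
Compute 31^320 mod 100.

1

Square-and-reduce mod 100: 31^1≡31, 31^2≡61, 31^4≡21, 31^8≡41, 31^16≡81, 31^32≡61, 31^64≡21, 31^128≡41, 31^256≡81.
Since 320 = 64 + 256 in binary, 31^320 ≡ 21·81 ≡ 1 (mod 100).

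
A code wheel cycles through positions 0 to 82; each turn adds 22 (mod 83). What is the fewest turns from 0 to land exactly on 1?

22·34 = 748 = 9·83 + 1, so 22⁻¹ ≡ 34 (mod 83).

34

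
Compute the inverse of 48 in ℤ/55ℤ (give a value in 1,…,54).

47

48·47 = 2256 = 41·55 + 1, so 48⁻¹ ≡ 47 (mod 55).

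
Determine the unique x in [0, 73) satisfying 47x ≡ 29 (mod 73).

The inverse of 47 mod 73 is 14 (since 47·14 = 658 ≡ 1).
So x ≡ 14·29 = 406 ≡ 41 (mod 73).
Check: 47·41 = 1927 = 26·73 + 29.

41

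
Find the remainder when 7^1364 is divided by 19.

11

By repeated squaring mod 19: 7^1≡7, 7^2≡11, 7^4≡7, 7^8≡11, 7^16≡7, 7^32≡11, 7^64≡7, 7^128≡11, 7^256≡7, 7^512≡11, 7^1024≡7.
Since 1364 = 4 + 16 + 64 + 256 + 1024 in binary, 7^1364 ≡ 7·7·7·7·7 ≡ 11 (mod 19).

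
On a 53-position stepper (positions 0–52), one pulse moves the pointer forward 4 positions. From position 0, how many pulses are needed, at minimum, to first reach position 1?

40

53 = 13·4 + 1
4 = 4·1 + 0
Back-substituting gives 4·40 ≡ 1 (mod 53).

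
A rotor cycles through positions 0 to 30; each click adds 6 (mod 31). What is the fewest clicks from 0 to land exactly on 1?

31 = 5·6 + 1
6 = 6·1 + 0
Back-substituting gives 6·26 ≡ 1 (mod 31).

26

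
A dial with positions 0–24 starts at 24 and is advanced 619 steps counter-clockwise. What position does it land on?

5

619 = 24·25 + 19, so 619 mod 25 = 19.
(24 − 19) mod 25 = 5.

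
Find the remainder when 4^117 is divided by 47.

By repeated squaring mod 47: 4^1≡4, 4^2≡16, 4^4≡21, 4^8≡18, 4^16≡42, 4^32≡25, 4^64≡14.
117 = 1 + 4 + 16 + 32 + 64, so 4^117 ≡ 4·21·42·25·14 ≡ 16 (mod 47).

16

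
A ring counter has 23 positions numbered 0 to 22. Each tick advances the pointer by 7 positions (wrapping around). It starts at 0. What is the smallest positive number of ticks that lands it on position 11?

7⁻¹ ≡ 10 (mod 23) because 7·10 = 70 = 3·23 + 1.
So x ≡ 10·11 = 110 ≡ 18 (mod 23).

18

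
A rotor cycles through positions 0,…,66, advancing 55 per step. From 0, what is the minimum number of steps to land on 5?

61

The inverse of 55 mod 67 is 39 (since 55·39 = 2145 ≡ 1).
Multiplying both sides by 39: x ≡ 39·5 = 195 ≡ 61 (mod 67).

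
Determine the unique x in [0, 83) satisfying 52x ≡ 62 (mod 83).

81

The inverse of 52 mod 83 is 8 (since 52·8 = 416 ≡ 1).
So x ≡ 8·62 = 496 ≡ 81 (mod 83).
Check: 52·81 = 4212 = 50·83 + 62.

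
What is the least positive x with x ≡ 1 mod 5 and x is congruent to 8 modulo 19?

x ≡ 1 (mod 5) gives x ∈ {1, 6, 11, 16, 21, 26, 31, 36, …}.
The first of these with x mod 19 = 8 is 46.

46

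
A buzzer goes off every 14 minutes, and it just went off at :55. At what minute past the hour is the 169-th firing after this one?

21

169·14 = 2366.
2366 − 39·60 = 26, so 2366 ≡ 26 (mod 60).
(55 + 26) mod 60 = 21.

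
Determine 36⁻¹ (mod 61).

36·39 = 1404 = 23·61 + 1, so 36⁻¹ ≡ 39 (mod 61).

39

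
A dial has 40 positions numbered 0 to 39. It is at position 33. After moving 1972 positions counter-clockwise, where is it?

21

1972 = 49·40 + 12, so 1972 mod 40 = 12.
(33 − 12) mod 40 = 21.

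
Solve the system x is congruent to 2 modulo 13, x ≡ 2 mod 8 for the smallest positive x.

2

x ≡ 2 (mod 8) gives x ∈ {2}.
The first of these with x mod 13 = 2 is 2.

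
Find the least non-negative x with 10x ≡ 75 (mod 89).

52

The inverse of 10 mod 89 is 9 (since 10·9 = 90 ≡ 1).
So x ≡ 9·75 = 675 ≡ 52 (mod 89).
Check: 10·52 = 520 = 5·89 + 75.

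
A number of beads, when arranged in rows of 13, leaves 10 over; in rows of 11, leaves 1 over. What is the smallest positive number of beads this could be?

23

x ≡ 1 (mod 11) gives x ∈ {1, 12, 23}.
The first of these with x mod 13 = 10 is 23.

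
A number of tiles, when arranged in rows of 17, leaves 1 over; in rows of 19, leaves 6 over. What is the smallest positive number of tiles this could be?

x ≡ 1 (mod 17) gives x ∈ {1, 18, 35, 52, 69, 86, 103, 120}.
The first of these with x mod 19 = 6 is 120.

120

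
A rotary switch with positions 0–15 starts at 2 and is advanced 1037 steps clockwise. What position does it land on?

Dividing 1037 by 16 gives quotient 64 and remainder 13.
(2 + 13) mod 16 = 15.

15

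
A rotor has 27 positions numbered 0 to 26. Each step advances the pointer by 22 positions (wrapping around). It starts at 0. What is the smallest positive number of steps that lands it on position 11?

22⁻¹ ≡ 16 (mod 27) because 22·16 = 352 = 13·27 + 1.
So x ≡ 16·11 = 176 ≡ 14 (mod 27).

14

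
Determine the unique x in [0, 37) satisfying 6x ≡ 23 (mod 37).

6⁻¹ ≡ 31 (mod 37) because 6·31 = 186 = 5·37 + 1.
Multiplying both sides by 31: x ≡ 31·23 = 713 ≡ 10 (mod 37).
Check: 6·10 = 60 = 1·37 + 23.

10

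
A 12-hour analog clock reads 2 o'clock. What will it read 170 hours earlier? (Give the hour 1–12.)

170 = 14·12 + 2, so 170 mod 12 = 2.
2 − 2 → 12 on a 12-hour dial.

12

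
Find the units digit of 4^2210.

6

Last digits of 4^n: 4, 6 (period 2).
2210 leaves remainder 0 on division by 2, so 4^2210 ends in 6.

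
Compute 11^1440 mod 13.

Square-and-reduce mod 13: 11^1≡11, 11^2≡4, 11^4≡3, 11^8≡9, 11^16≡3, 11^32≡9, 11^64≡3, 11^128≡9, 11^256≡3, 11^512≡9, 11^1024≡3.
Since 1440 = 32 + 128 + 256 + 1024 in binary, 11^1440 ≡ 9·9·3·3 ≡ 1 (mod 13).

1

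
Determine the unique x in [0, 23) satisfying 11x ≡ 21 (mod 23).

11⁻¹ ≡ 21 (mod 23) because 11·21 = 231 = 10·23 + 1.
Multiplying both sides by 21: x ≡ 21·21 = 441 ≡ 4 (mod 23).

4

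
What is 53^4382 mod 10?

9

Last digits of 3^n: 3, 9, 7, 1 (period 4).
4382 leaves remainder 2 on division by 4, so 53^4382 ends in 9.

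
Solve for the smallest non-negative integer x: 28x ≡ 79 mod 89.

6

The inverse of 28 mod 89 is 35 (since 28·35 = 980 ≡ 1).
Multiplying both sides by 35: x ≡ 35·79 = 2765 ≡ 6 (mod 89).
Check: 28·6 = 168 = 1·89 + 79.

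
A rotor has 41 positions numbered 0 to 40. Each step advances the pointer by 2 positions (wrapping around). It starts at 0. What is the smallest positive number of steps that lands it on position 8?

The inverse of 2 mod 41 is 21 (since 2·21 = 42 ≡ 1).
Multiplying both sides by 21: x ≡ 21·8 = 168 ≡ 4 (mod 41).
Check: 2·4 = 8 = 0·41 + 8.

4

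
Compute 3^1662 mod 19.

Successive squares of 3 mod 19: 3^1≡3, 3^2≡9, 3^4≡5, 3^8≡6, 3^16≡17, 3^32≡4, 3^64≡16, 3^128≡9, 3^256≡5, 3^512≡6, 3^1024≡17.
Since 1662 = 2 + 4 + 8 + 16 + 32 + 64 + 512 + 1024 in binary, 3^1662 ≡ 9·5·6·17·4·16·6·17 ≡ 7 (mod 19).

7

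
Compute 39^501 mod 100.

39

By repeated squaring mod 100: 39^1≡39, 39^2≡21, 39^4≡41, 39^8≡81, 39^16≡61, 39^32≡21, 39^64≡41, 39^128≡81, 39^256≡61.
501 = 1 + 4 + 16 + 32 + 64 + 128 + 256, so 39^501 ≡ 39·41·61·21·41·81·61 ≡ 39 (mod 100).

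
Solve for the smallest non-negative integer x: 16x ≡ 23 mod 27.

20

The inverse of 16 mod 27 is 22 (since 16·22 = 352 ≡ 1).
So x ≡ 22·23 = 506 ≡ 20 (mod 27).
Check: 16·20 = 320 = 11·27 + 23.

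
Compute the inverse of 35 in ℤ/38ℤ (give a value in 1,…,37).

25

38 = 1·35 + 3
35 = 11·3 + 2
3 = 1·2 + 1
2 = 2·1 + 0
Back-substituting gives 35·25 ≡ 1 (mod 38).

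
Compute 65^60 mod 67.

22

Square-and-reduce mod 67: 65^1≡65, 65^2≡4, 65^4≡16, 65^8≡55, 65^16≡10, 65^32≡33.
Since 60 = 4 + 8 + 16 + 32 in binary, 65^60 ≡ 16·55·10·33 ≡ 22 (mod 67).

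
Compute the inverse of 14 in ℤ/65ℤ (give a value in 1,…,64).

14

65 = 4·14 + 9
14 = 1·9 + 5
9 = 1·5 + 4
5 = 1·4 + 1
4 = 4·1 + 0
Back-substituting gives 14·14 ≡ 1 (mod 65).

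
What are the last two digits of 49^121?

Successive squares of 49 mod 100: 49^1≡49, 49^2≡1, 49^4≡1, 49^8≡1, 49^16≡1, 49^32≡1, 49^64≡1.
121 = 1 + 8 + 16 + 32 + 64, so 49^121 ≡ 49·1·1·1·1 ≡ 49 (mod 100).

49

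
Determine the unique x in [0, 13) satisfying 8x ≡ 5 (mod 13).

12

The inverse of 8 mod 13 is 5 (since 8·5 = 40 ≡ 1).
So x ≡ 5·5 = 25 ≡ 12 (mod 13).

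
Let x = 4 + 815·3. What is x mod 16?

815·3 = 2445.
2445 mod 16 = 13 (since 152·16 = 2432).
(4 + 13) mod 16 = 1.

1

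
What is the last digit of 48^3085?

8

Powers of 8 mod 10 repeat with period 4: 8, 4, 2, 6.
3085 mod 4 = 1, so the last digit matches 8^1 = 8.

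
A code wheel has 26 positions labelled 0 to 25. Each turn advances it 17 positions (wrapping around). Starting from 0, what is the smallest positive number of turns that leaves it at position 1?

23

26 = 1·17 + 9
17 = 1·9 + 8
9 = 1·8 + 1
8 = 8·1 + 0
Back-substituting gives 17·23 ≡ 1 (mod 26).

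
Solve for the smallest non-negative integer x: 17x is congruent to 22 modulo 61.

30

17⁻¹ ≡ 18 (mod 61) because 17·18 = 306 = 5·61 + 1.
So x ≡ 18·22 = 396 ≡ 30 (mod 61).
Check: 17·30 = 510 = 8·61 + 22.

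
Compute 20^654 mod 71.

48

By repeated squaring mod 71: 20^1≡20, 20^2≡45, 20^4≡37, 20^8≡20, 20^16≡45, 20^32≡37, 20^64≡20, 20^128≡45, 20^256≡37, 20^512≡20.
Since 654 = 2 + 4 + 8 + 128 + 512 in binary, 20^654 ≡ 45·37·20·45·20 ≡ 48 (mod 71).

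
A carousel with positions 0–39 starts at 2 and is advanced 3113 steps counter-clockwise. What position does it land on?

9

3113 − 77·40 = 33, so 3113 ≡ 33 (mod 40).
(2 − 33) mod 40 = 9.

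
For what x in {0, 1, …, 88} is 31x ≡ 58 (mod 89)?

88

31⁻¹ ≡ 23 (mod 89) because 31·23 = 713 = 8·89 + 1.
So x ≡ 23·58 = 1334 ≡ 88 (mod 89).
Check: 31·88 = 2728 = 30·89 + 58.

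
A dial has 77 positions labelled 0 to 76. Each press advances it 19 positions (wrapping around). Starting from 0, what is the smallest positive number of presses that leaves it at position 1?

77 = 4·19 + 1
19 = 19·1 + 0
Back-substituting gives 19·73 ≡ 1 (mod 77).

73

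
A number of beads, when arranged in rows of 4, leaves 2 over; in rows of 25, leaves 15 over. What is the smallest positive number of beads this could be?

90

x ≡ 2 (mod 4) gives x ∈ {2, 6, 10, 14, 18, 22, 26, 30, …}.
The first of these with x mod 25 = 15 is 90.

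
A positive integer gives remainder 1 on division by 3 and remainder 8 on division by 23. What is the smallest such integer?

31

Since 23·2 ≡ 1 (mod 3), take x = 8 + 23·((1−8)·2 mod 3) = 8 + 23·1 = 31.
Check: 31 mod 3 = 1, 31 mod 23 = 8.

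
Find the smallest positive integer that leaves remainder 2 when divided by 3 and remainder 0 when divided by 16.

32

x ≡ 2 (mod 3) gives x ∈ {2, 5, 8, 11, 14, 17, 20, 23, …}.
The first of these with x mod 16 = 0 is 32.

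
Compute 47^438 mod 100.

89

By repeated squaring mod 100: 47^1≡47, 47^2≡9, 47^4≡81, 47^8≡61, 47^16≡21, 47^32≡41, 47^64≡81, 47^128≡61, 47^256≡21.
Since 438 = 2 + 4 + 16 + 32 + 128 + 256 in binary, 47^438 ≡ 9·81·21·41·61·21 ≡ 89 (mod 100).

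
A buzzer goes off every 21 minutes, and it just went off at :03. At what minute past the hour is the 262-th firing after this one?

262·21 = 5502.
Dividing 5502 by 60 gives quotient 91 and remainder 42.
(3 + 42) mod 60 = 45.

45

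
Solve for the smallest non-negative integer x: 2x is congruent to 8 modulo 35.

4

2⁻¹ ≡ 18 (mod 35) because 2·18 = 36 = 1·35 + 1.
So x ≡ 18·8 = 144 ≡ 4 (mod 35).
Check: 2·4 = 8 = 0·35 + 8.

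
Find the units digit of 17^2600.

1

The units digit of 17^n cycles with period 4: 7, 9, 3, 1, …
2600 mod 4 = 0, so the last digit matches 7^4 = 1.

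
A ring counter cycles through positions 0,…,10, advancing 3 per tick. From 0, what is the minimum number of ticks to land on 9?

3

The inverse of 3 mod 11 is 4 (since 3·4 = 12 ≡ 1).
So x ≡ 4·9 = 36 ≡ 3 (mod 11).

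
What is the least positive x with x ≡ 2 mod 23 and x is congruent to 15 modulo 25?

140

Since 25·12 ≡ 1 (mod 23), take x = 15 + 25·((2−15)·12 mod 23) = 15 + 25·5 = 140.
Check: 140 mod 23 = 2, 140 mod 25 = 15.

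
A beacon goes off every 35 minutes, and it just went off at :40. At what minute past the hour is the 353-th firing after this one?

35

353·35 = 12355.
Dividing 12355 by 60 gives quotient 205 and remainder 55.
(40 + 55) mod 60 = 35.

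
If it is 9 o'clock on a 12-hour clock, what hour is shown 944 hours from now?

5

Dividing 944 by 12 gives quotient 78 and remainder 8.
9 + 8 → 5 on a 12-hour dial.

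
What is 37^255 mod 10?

3

Last digits of 7^n: 7, 9, 3, 1 (period 4).
255 mod 4 = 3, so the last digit matches 7^3 = 3.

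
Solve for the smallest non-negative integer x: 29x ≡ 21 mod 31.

5

The inverse of 29 mod 31 is 15 (since 29·15 = 435 ≡ 1).
Multiplying both sides by 15: x ≡ 15·21 = 315 ≡ 5 (mod 31).
Check: 29·5 = 145 = 4·31 + 21.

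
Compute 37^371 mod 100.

By repeated squaring mod 100: 37^1≡37, 37^2≡69, 37^4≡61, 37^8≡21, 37^16≡41, 37^32≡81, 37^64≡61, 37^128≡21, 37^256≡41.
371 = 1 + 2 + 16 + 32 + 64 + 256, so 37^371 ≡ 37·69·41·81·61·41 ≡ 13 (mod 100).

13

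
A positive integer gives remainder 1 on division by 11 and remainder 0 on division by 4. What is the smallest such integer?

x ≡ 0 (mod 4) gives x ∈ {0, 4, 8, 12}.
The first of these with x mod 11 = 1 is 12.

12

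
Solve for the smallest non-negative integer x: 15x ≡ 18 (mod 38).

24

The inverse of 15 mod 38 is 33 (since 15·33 = 495 ≡ 1).
So x ≡ 33·18 = 594 ≡ 24 (mod 38).
Check: 15·24 = 360 = 9·38 + 18.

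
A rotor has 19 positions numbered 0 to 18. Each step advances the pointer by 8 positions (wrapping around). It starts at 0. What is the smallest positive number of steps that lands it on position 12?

11

The inverse of 8 mod 19 is 12 (since 8·12 = 96 ≡ 1).
So x ≡ 12·12 = 144 ≡ 11 (mod 19).
Check: 8·11 = 88 = 4·19 + 12.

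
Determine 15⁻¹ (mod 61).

61 = 4·15 + 1
15 = 15·1 + 0
Back-substituting gives 15·57 ≡ 1 (mod 61).

57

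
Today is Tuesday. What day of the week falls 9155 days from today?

9155 − 1307·7 = 6, so 9155 ≡ 6 (mod 7).
Tuesday + 6 days → Monday.

Monday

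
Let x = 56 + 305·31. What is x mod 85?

76

305·31 = 9455.
Dividing 9455 by 85 gives quotient 111 and remainder 20.
(56 + 20) mod 85 = 76.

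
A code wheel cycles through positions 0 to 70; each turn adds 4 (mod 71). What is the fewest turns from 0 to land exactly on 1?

4·18 = 72 = 1·71 + 1, so 4⁻¹ ≡ 18 (mod 71).

18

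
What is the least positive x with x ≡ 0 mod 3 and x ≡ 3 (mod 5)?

Since 5·2 ≡ 1 (mod 3), take x = 3 + 5·((0−3)·2 mod 3) = 3 + 5·0 = 3.
Check: 3 mod 3 = 0, 3 mod 5 = 3.

3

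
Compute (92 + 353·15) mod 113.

353·15 = 5295.
Dividing 5295 by 113 gives quotient 46 and remainder 97.
(92 + 97) mod 113 = 76.

76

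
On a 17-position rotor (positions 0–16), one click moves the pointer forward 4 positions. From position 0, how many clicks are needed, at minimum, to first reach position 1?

4·13 = 52 = 3·17 + 1, so 4⁻¹ ≡ 13 (mod 17).

13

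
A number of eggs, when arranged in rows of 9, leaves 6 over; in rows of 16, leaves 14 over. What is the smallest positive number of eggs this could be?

78

x ≡ 6 (mod 9) gives x ∈ {6, 15, 24, 33, 42, 51, 60, 69, …}.
The first of these with x mod 16 = 14 is 78.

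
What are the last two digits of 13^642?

Square-and-reduce mod 100: 13^1≡13, 13^2≡69, 13^4≡61, 13^8≡21, 13^16≡41, 13^32≡81, 13^64≡61, 13^128≡21, 13^256≡41, 13^512≡81.
Since 642 = 2 + 128 + 512 in binary, 13^642 ≡ 69·21·81 ≡ 69 (mod 100).

69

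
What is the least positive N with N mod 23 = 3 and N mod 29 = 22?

486

Since 29·4 ≡ 1 (mod 23), take x = 22 + 29·((3−22)·4 mod 23) = 22 + 29·16 = 486.
Check: 486 mod 23 = 3, 486 mod 29 = 22.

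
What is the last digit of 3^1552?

1

The units digit of 3^n cycles with period 4: 3, 9, 7, 1, …
1552 mod 4 = 0, so the last digit matches 3^4 = 1.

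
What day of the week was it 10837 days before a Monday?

10837 − 1548·7 = 1, so 10837 ≡ 1 (mod 7).
Monday − 1 day → Sunday.

Sunday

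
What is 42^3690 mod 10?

The units digit of 42^n cycles with period 4: 2, 4, 8, 6, …
3690 leaves remainder 2 on division by 4, so 42^3690 ends in 4.

4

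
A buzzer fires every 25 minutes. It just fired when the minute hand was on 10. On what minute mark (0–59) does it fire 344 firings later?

30

344·25 = 8600.
Dividing 8600 by 60 gives quotient 143 and remainder 20.
(10 + 20) mod 60 = 30.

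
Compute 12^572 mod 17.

4

Successive squares of 12 mod 17: 12^1≡12, 12^2≡8, 12^4≡13, 12^8≡16, 12^16≡1, 12^32≡1, 12^64≡1, 12^128≡1, 12^256≡1, 12^512≡1.
Since 572 = 4 + 8 + 16 + 32 + 512 in binary, 12^572 ≡ 13·16·1·1·1 ≡ 4 (mod 17).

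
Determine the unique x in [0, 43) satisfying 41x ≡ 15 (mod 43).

41⁻¹ ≡ 21 (mod 43) because 41·21 = 861 = 20·43 + 1.
So x ≡ 21·15 = 315 ≡ 14 (mod 43).

14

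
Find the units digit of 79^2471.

9

Powers of 9 mod 10 repeat with period 2: 9, 1.
2471 leaves remainder 1 on division by 2, so 79^2471 ends in 9.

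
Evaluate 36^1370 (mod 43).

6

Square-and-reduce mod 43: 36^1≡36, 36^2≡6, 36^4≡36, 36^8≡6, 36^16≡36, 36^32≡6, 36^64≡36, 36^128≡6, 36^256≡36, 36^512≡6, 36^1024≡36.
1370 = 2 + 8 + 16 + 64 + 256 + 1024, so 36^1370 ≡ 6·6·36·36·36·36 ≡ 6 (mod 43).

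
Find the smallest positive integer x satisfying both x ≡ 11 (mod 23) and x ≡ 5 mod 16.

149

x ≡ 5 (mod 16) gives x ∈ {5, 21, 37, 53, 69, 85, 101, 117, …}.
The first of these with x mod 23 = 11 is 149.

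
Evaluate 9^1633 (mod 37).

By repeated squaring mod 37: 9^1≡9, 9^2≡7, 9^4≡12, 9^8≡33, 9^16≡16, 9^32≡34, 9^64≡9, 9^128≡7, 9^256≡12, 9^512≡33, 9^1024≡16.
1633 = 1 + 32 + 64 + 512 + 1024, so 9^1633 ≡ 9·34·9·33·16 ≡ 12 (mod 37).

12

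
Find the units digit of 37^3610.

9

The units digit of 37^n cycles with period 4: 7, 9, 3, 1, …
3610 mod 4 = 2, so the last digit matches 7^2 = 9.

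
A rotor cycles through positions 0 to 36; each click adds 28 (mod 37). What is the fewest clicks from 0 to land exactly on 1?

4

37 = 1·28 + 9
28 = 3·9 + 1
9 = 9·1 + 0
Back-substituting gives 28·4 ≡ 1 (mod 37).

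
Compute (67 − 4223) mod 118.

92

4223 = 35·118 + 93, so 4223 mod 118 = 93.
(67 − 93) mod 118 = 92.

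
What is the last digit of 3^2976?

1

Last digits of 3^n: 3, 9, 7, 1 (period 4).
2976 leaves remainder 0 on division by 4, so 3^2976 ends in 1.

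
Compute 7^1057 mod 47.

Successive squares of 7 mod 47: 7^1≡7, 7^2≡2, 7^4≡4, 7^8≡16, 7^16≡21, 7^32≡18, 7^64≡42, 7^128≡25, 7^256≡14, 7^512≡8, 7^1024≡17.
1057 = 1 + 32 + 1024, so 7^1057 ≡ 7·18·17 ≡ 27 (mod 47).

27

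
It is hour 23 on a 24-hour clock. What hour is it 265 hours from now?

0

265 = 11·24 + 1, so 265 mod 24 = 1.
(23 + 1) mod 24 = 0.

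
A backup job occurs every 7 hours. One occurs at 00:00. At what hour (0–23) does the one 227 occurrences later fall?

5

227·7 = 1589.
1589 mod 24 = 5 (since 66·24 = 1584).
(0 + 5) mod 24 = 5.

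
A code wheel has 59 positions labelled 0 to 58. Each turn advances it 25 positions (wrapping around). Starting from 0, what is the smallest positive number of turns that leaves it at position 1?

26

25·26 = 650 = 11·59 + 1, so 25⁻¹ ≡ 26 (mod 59).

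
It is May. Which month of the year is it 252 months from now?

May

252 = 21·12 + 0, so 252 mod 12 = 0.
May + 0 months → May.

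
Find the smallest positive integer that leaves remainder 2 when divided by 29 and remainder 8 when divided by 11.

x ≡ 8 (mod 11) gives x ∈ {8, 19, 30, 41, 52, 63, 74, 85, …}.
The first of these with x mod 29 = 2 is 118.

118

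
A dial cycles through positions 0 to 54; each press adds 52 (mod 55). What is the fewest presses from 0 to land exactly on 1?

18

52·18 = 936 = 17·55 + 1, so 52⁻¹ ≡ 18 (mod 55).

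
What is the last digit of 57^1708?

1

Powers of 7 mod 10 repeat with period 4: 7, 9, 3, 1.
1708 leaves remainder 0 on division by 4, so 57^1708 ends in 1.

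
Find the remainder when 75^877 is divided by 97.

75

By repeated squaring mod 97: 75^1≡75, 75^2≡96, 75^4≡1, 75^8≡1, 75^16≡1, 75^32≡1, 75^64≡1, 75^128≡1, 75^256≡1, 75^512≡1.
877 = 1 + 4 + 8 + 32 + 64 + 256 + 512, so 75^877 ≡ 75·1·1·1·1·1·1 ≡ 75 (mod 97).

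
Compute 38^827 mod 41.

By repeated squaring mod 41: 38^1≡38, 38^2≡9, 38^4≡40, 38^8≡1, 38^16≡1, 38^32≡1, 38^64≡1, 38^128≡1, 38^256≡1, 38^512≡1.
827 = 1 + 2 + 8 + 16 + 32 + 256 + 512, so 38^827 ≡ 38·9·1·1·1·1·1 ≡ 14 (mod 41).

14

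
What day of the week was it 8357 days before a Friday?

Saturday

Dividing 8357 by 7 gives quotient 1193 and remainder 6.
Friday − 6 days → Saturday.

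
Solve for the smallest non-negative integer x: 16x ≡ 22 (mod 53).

8

The inverse of 16 mod 53 is 10 (since 16·10 = 160 ≡ 1).
So x ≡ 10·22 = 220 ≡ 8 (mod 53).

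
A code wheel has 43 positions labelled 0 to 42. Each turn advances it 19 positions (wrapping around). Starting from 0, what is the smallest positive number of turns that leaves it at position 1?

34

43 = 2·19 + 5
19 = 3·5 + 4
5 = 1·4 + 1
4 = 4·1 + 0
Back-substituting gives 19·34 ≡ 1 (mod 43).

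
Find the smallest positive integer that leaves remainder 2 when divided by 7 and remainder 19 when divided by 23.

65

x ≡ 2 (mod 7) gives x ∈ {2, 9, 16, 23, 30, 37, 44, 51, …}.
The first of these with x mod 23 = 19 is 65.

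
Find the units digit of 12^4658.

The units digit of 12^n cycles with period 4: 2, 4, 8, 6, …
4658 leaves remainder 2 on division by 4, so 12^4658 ends in 4.

4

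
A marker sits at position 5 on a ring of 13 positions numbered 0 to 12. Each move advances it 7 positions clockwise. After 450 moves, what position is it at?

9

450·7 = 3150.
Dividing 3150 by 13 gives quotient 242 and remainder 4.
(5 + 4) mod 13 = 9.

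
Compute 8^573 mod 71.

16

Successive squares of 8 mod 71: 8^1≡8, 8^2≡64, 8^4≡49, 8^8≡58, 8^16≡27, 8^32≡19, 8^64≡6, 8^128≡36, 8^256≡18, 8^512≡40.
Since 573 = 1 + 4 + 8 + 16 + 32 + 512 in binary, 8^573 ≡ 8·49·58·27·19·40 ≡ 16 (mod 71).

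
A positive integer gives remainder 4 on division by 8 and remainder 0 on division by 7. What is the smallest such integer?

28

Since 7·7 ≡ 1 (mod 8), take x = 0 + 7·((4−0)·7 mod 8) = 0 + 7·4 = 28.
Check: 28 mod 8 = 4, 28 mod 7 = 0.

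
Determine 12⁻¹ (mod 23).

2

12·2 = 24 = 1·23 + 1, so 12⁻¹ ≡ 2 (mod 23).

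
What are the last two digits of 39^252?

21

By repeated squaring mod 100: 39^1≡39, 39^2≡21, 39^4≡41, 39^8≡81, 39^16≡61, 39^32≡21, 39^64≡41, 39^128≡81.
Since 252 = 4 + 8 + 16 + 32 + 64 + 128 in binary, 39^252 ≡ 41·81·61·21·41·81 ≡ 21 (mod 100).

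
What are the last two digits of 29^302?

By repeated squaring mod 100: 29^1≡29, 29^2≡41, 29^4≡81, 29^8≡61, 29^16≡21, 29^32≡41, 29^64≡81, 29^128≡61, 29^256≡21.
302 = 2 + 4 + 8 + 32 + 256, so 29^302 ≡ 41·81·61·41·21 ≡ 41 (mod 100).

41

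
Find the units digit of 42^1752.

The units digit of 42^n cycles with period 4: 2, 4, 8, 6, …
1752 leaves remainder 0 on division by 4, so 42^1752 ends in 6.

6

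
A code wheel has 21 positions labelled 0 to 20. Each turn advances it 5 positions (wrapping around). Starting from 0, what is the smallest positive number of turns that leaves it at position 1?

17

21 = 4·5 + 1
5 = 5·1 + 0
Back-substituting gives 5·17 ≡ 1 (mod 21).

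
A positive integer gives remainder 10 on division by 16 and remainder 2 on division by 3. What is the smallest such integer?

26

x ≡ 2 (mod 3) gives x ∈ {2, 5, 8, 11, 14, 17, 20, 23, …}.
The first of these with x mod 16 = 10 is 26.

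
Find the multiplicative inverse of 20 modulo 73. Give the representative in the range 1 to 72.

11

20·11 = 220 = 3·73 + 1, so 20⁻¹ ≡ 11 (mod 73).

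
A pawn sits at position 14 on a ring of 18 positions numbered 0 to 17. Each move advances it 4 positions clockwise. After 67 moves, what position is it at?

12

67·4 = 268.
268 mod 18 = 16 (since 14·18 = 252).
(14 + 16) mod 18 = 12.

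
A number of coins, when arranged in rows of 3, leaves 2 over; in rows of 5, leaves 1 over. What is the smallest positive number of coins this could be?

Since 5·2 ≡ 1 (mod 3), take x = 1 + 5·((2−1)·2 mod 3) = 1 + 5·2 = 11.
Check: 11 mod 3 = 2, 11 mod 5 = 1.

11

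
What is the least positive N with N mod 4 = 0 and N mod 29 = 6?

x ≡ 0 (mod 4) gives x ∈ {0, 4, 8, 12, 16, 20, 24, 28, …}.
The first of these with x mod 29 = 6 is 64.

64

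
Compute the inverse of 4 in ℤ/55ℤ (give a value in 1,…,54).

55 = 13·4 + 3
4 = 1·3 + 1
3 = 3·1 + 0
Back-substituting gives 4·14 ≡ 1 (mod 55).

14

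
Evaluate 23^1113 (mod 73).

Successive squares of 23 mod 73: 23^1≡23, 23^2≡18, 23^4≡32, 23^8≡2, 23^16≡4, 23^32≡16, 23^64≡37, 23^128≡55, 23^256≡32, 23^512≡2, 23^1024≡4.
Since 1113 = 1 + 8 + 16 + 64 + 1024 in binary, 23^1113 ≡ 23·2·4·37·4 ≡ 3 (mod 73).

3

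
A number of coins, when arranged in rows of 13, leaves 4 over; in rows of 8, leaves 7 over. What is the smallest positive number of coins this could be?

95

x ≡ 7 (mod 8) gives x ∈ {7, 15, 23, 31, 39, 47, 55, 63, …}.
The first of these with x mod 13 = 4 is 95.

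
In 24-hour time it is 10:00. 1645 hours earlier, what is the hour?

Dividing 1645 by 24 gives quotient 68 and remainder 13.
(10 − 13) mod 24 = 21.

21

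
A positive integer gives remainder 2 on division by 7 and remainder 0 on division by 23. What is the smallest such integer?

23

Since 23·4 ≡ 1 (mod 7), take x = 0 + 23·((2−0)·4 mod 7) = 0 + 23·1 = 23.
Check: 23 mod 7 = 2, 23 mod 23 = 0.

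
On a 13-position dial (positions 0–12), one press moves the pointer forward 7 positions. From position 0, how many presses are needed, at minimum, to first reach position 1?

2

7·2 = 14 = 1·13 + 1, so 7⁻¹ ≡ 2 (mod 13).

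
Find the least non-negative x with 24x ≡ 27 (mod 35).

23

The inverse of 24 mod 35 is 19 (since 24·19 = 456 ≡ 1).
Multiplying both sides by 19: x ≡ 19·27 = 513 ≡ 23 (mod 35).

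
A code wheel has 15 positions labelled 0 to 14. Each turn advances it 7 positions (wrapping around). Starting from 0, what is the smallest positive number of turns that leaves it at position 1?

13

15 = 2·7 + 1
7 = 7·1 + 0
Back-substituting gives 7·13 ≡ 1 (mod 15).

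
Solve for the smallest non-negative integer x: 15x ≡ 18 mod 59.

The inverse of 15 mod 59 is 4 (since 15·4 = 60 ≡ 1).
Multiplying both sides by 4: x ≡ 4·18 = 72 ≡ 13 (mod 59).
Check: 15·13 = 195 = 3·59 + 18.

13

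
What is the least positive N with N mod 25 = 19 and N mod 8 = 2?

Since 8·22 ≡ 1 (mod 25), take x = 2 + 8·((19−2)·22 mod 25) = 2 + 8·24 = 194.
Check: 194 mod 25 = 19, 194 mod 8 = 2.

194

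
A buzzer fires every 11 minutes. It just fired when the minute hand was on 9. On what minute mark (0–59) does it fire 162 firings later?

51

162·11 = 1782.
1782 = 29·60 + 42, so 1782 mod 60 = 42.
(9 + 42) mod 60 = 51.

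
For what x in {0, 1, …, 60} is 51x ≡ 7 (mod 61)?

42

51⁻¹ ≡ 6 (mod 61) because 51·6 = 306 = 5·61 + 1.
So x ≡ 6·7 = 42 ≡ 42 (mod 61).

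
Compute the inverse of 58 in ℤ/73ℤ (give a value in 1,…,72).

34

58·34 = 1972 = 27·73 + 1, so 58⁻¹ ≡ 34 (mod 73).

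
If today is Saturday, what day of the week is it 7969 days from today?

Tuesday

7969 = 1138·7 + 3, so 7969 mod 7 = 3.
Saturday + 3 days → Tuesday.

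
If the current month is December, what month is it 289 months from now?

January

289 mod 12 = 1 (since 24·12 = 288).
December + 1 month → January.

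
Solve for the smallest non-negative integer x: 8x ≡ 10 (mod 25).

20

8⁻¹ ≡ 22 (mod 25) because 8·22 = 176 = 7·25 + 1.
Multiplying both sides by 22: x ≡ 22·10 = 220 ≡ 20 (mod 25).
Check: 8·20 = 160 = 6·25 + 10.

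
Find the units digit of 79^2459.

The units digit of 79^n cycles with period 2: 9, 1, …
2459 leaves remainder 1 on division by 2, so 79^2459 ends in 9.

9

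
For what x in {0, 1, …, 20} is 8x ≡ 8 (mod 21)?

The inverse of 8 mod 21 is 8 (since 8·8 = 64 ≡ 1).
So x ≡ 8·8 = 64 ≡ 1 (mod 21).

1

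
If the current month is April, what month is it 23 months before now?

May

23 mod 12 = 11 (since 1·12 = 12).
April − 11 months → May.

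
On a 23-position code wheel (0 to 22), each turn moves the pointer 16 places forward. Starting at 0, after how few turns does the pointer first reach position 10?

The inverse of 16 mod 23 is 13 (since 16·13 = 208 ≡ 1).
So x ≡ 13·10 = 130 ≡ 15 (mod 23).

15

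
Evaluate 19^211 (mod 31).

19

By repeated squaring mod 31: 19^1≡19, 19^2≡20, 19^4≡28, 19^8≡9, 19^16≡19, 19^32≡20, 19^64≡28, 19^128≡9.
211 = 1 + 2 + 16 + 64 + 128, so 19^211 ≡ 19·20·19·28·9 ≡ 19 (mod 31).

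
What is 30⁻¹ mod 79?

30·29 = 870 = 11·79 + 1, so 30⁻¹ ≡ 29 (mod 79).

29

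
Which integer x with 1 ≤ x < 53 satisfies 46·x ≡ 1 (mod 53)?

15

46·15 = 690 = 13·53 + 1, so 46⁻¹ ≡ 15 (mod 53).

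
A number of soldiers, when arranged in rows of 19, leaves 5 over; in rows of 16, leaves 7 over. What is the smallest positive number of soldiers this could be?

119

x ≡ 7 (mod 16) gives x ∈ {7, 23, 39, 55, 71, 87, 103, 119}.
The first of these with x mod 19 = 5 is 119.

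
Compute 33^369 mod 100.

Square-and-reduce mod 100: 33^1≡33, 33^2≡89, 33^4≡21, 33^8≡41, 33^16≡81, 33^32≡61, 33^64≡21, 33^128≡41, 33^256≡81.
Since 369 = 1 + 16 + 32 + 64 + 256 in binary, 33^369 ≡ 33·81·61·21·81 ≡ 53 (mod 100).

53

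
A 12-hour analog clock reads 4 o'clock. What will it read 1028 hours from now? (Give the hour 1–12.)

1028 = 85·12 + 8, so 1028 mod 12 = 8.
4 + 8 → 12 on a 12-hour dial.

12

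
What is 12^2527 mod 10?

The units digit of 12^n cycles with period 4: 2, 4, 8, 6, …
2527 mod 4 = 3, so the last digit matches 2^3 = 8.

8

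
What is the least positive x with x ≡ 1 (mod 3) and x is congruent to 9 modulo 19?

28

Since 19·1 ≡ 1 (mod 3), take x = 9 + 19·((1−9)·1 mod 3) = 9 + 19·1 = 28.
Check: 28 mod 3 = 1, 28 mod 19 = 9.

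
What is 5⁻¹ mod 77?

5·31 = 155 = 2·77 + 1, so 5⁻¹ ≡ 31 (mod 77).

31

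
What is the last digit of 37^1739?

Last digits of 7^n: 7, 9, 3, 1 (period 4).
1739 mod 4 = 3, so the last digit matches 7^3 = 3.

3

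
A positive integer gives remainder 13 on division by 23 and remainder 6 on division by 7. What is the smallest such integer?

13

x ≡ 6 (mod 7) gives x ∈ {6, 13}.
The first of these with x mod 23 = 13 is 13.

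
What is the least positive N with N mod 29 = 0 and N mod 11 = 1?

232

Since 11·8 ≡ 1 (mod 29), take x = 1 + 11·((0−1)·8 mod 29) = 1 + 11·21 = 232.
Check: 232 mod 29 = 0, 232 mod 11 = 1.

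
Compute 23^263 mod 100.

67

Successive squares of 23 mod 100: 23^1≡23, 23^2≡29, 23^4≡41, 23^8≡81, 23^16≡61, 23^32≡21, 23^64≡41, 23^128≡81, 23^256≡61.
Since 263 = 1 + 2 + 4 + 256 in binary, 23^263 ≡ 23·29·41·61 ≡ 67 (mod 100).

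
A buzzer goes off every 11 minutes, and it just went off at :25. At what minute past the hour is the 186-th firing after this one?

186·11 = 2046.
2046 mod 60 = 6 (since 34·60 = 2040).
(25 + 6) mod 60 = 31.

31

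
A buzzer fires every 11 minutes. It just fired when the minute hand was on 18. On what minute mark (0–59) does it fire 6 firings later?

6·11 = 66.
Dividing 66 by 60 gives quotient 1 and remainder 6.
(18 + 6) mod 60 = 24.

24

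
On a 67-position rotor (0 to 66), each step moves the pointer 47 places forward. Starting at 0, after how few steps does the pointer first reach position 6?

60

The inverse of 47 mod 67 is 10 (since 47·10 = 470 ≡ 1).
Multiplying both sides by 10: x ≡ 10·6 = 60 ≡ 60 (mod 67).
Check: 47·60 = 2820 = 42·67 + 6.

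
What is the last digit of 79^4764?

1

Powers of 9 mod 10 repeat with period 2: 9, 1.
4764 mod 2 = 0, so the last digit matches 9^2 = 1.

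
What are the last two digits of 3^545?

By repeated squaring mod 100: 3^1≡3, 3^2≡9, 3^4≡81, 3^8≡61, 3^16≡21, 3^32≡41, 3^64≡81, 3^128≡61, 3^256≡21, 3^512≡41.
Since 545 = 1 + 32 + 512 in binary, 3^545 ≡ 3·41·41 ≡ 43 (mod 100).

43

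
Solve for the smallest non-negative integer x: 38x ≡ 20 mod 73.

The inverse of 38 mod 73 is 25 (since 38·25 = 950 ≡ 1).
So x ≡ 25·20 = 500 ≡ 62 (mod 73).
Check: 38·62 = 2356 = 32·73 + 20.

62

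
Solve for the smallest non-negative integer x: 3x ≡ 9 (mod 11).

The inverse of 3 mod 11 is 4 (since 3·4 = 12 ≡ 1).
So x ≡ 4·9 = 36 ≡ 3 (mod 11).

3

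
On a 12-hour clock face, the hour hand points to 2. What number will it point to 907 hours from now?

9

907 − 75·12 = 7, so 907 ≡ 7 (mod 12).
2 + 7 → 9 on a 12-hour dial.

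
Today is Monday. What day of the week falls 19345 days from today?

Friday

Dividing 19345 by 7 gives quotient 2763 and remainder 4.
Monday + 4 days → Friday.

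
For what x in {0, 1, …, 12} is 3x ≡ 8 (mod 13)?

7

3⁻¹ ≡ 9 (mod 13) because 3·9 = 27 = 2·13 + 1.
Multiplying both sides by 9: x ≡ 9·8 = 72 ≡ 7 (mod 13).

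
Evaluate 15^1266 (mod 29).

5

Successive squares of 15 mod 29: 15^1≡15, 15^2≡22, 15^4≡20, 15^8≡23, 15^16≡7, 15^32≡20, 15^64≡23, 15^128≡7, 15^256≡20, 15^512≡23, 15^1024≡7.
Since 1266 = 2 + 16 + 32 + 64 + 128 + 1024 in binary, 15^1266 ≡ 22·7·20·23·7·7 ≡ 5 (mod 29).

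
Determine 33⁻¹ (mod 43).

30

43 = 1·33 + 10
33 = 3·10 + 3
10 = 3·3 + 1
3 = 3·1 + 0
Back-substituting gives 33·30 ≡ 1 (mod 43).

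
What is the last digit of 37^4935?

3

Last digits of 7^n: 7, 9, 3, 1 (period 4).
4935 leaves remainder 3 on division by 4, so 37^4935 ends in 3.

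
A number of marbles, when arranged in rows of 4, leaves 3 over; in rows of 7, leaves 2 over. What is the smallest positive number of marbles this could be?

23

x ≡ 3 (mod 4) gives x ∈ {3, 7, 11, 15, 19, 23}.
The first of these with x mod 7 = 2 is 23.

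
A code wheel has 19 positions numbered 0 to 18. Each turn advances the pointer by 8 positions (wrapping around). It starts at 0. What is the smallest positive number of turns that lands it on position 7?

8⁻¹ ≡ 12 (mod 19) because 8·12 = 96 = 5·19 + 1.
Multiplying both sides by 12: x ≡ 12·7 = 84 ≡ 8 (mod 19).

8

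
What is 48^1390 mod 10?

The units digit of 48^n cycles with period 4: 8, 4, 2, 6, …
1390 mod 4 = 2, so the last digit matches 8^2 = 4.

4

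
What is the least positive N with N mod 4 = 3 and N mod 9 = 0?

x ≡ 3 (mod 4) gives x ∈ {3, 7, 11, 15, 19, 23, 27}.
The first of these with x mod 9 = 0 is 27.

27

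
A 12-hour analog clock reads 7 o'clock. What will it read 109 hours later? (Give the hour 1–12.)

109 mod 12 = 1 (since 9·12 = 108).
7 + 1 → 8 on a 12-hour dial.

8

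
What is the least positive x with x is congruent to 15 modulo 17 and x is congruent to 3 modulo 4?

x ≡ 3 (mod 4) gives x ∈ {3, 7, 11, 15}.
The first of these with x mod 17 = 15 is 15.

15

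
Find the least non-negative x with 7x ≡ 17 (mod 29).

7⁻¹ ≡ 25 (mod 29) because 7·25 = 175 = 6·29 + 1.
So x ≡ 25·17 = 425 ≡ 19 (mod 29).
Check: 7·19 = 133 = 4·29 + 17.

19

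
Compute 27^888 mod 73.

1

Successive squares of 27 mod 73: 27^1≡27, 27^2≡72, 27^4≡1, 27^8≡1, 27^16≡1, 27^32≡1, 27^64≡1, 27^128≡1, 27^256≡1, 27^512≡1.
888 = 8 + 16 + 32 + 64 + 256 + 512, so 27^888 ≡ 1·1·1·1·1·1 ≡ 1 (mod 73).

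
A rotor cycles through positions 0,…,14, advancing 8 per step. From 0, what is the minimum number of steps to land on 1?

The inverse of 8 mod 15 is 2 (since 8·2 = 16 ≡ 1).
Multiplying both sides by 2: x ≡ 2·1 = 2 ≡ 2 (mod 15).
Check: 8·2 = 16 = 1·15 + 1.

2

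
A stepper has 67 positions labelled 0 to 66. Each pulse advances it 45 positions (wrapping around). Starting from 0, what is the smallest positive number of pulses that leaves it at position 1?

45·3 = 135 = 2·67 + 1, so 45⁻¹ ≡ 3 (mod 67).

3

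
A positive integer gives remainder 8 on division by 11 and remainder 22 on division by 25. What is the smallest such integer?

272

x ≡ 8 (mod 11) gives x ∈ {8, 19, 30, 41, 52, 63, 74, 85, …}.
The first of these with x mod 25 = 22 is 272.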